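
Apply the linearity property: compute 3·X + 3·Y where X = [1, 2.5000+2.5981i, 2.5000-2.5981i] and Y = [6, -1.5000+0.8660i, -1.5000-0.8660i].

By linearity: DFT(3x + 3y) = 3·DFT(x) + 3·DFT(y)
= 3·[1, 2.5000+2.5981i, 2.5000-2.5981i] + 3·[6, -1.5000+0.8660i, -1.5000-0.8660i]

Computing element-wise:
Z[0] = 3·(1) + 3·(6) = 21
Z[1] = 3·(2.5000+2.5981i) + 3·(-1.5000+0.8660i) = 3.0000+10.3923i
Z[2] = 3·(2.5000-2.5981i) + 3·(-1.5000-0.8660i) = 3.0000-10.3923i

DFT(3x + 3y) = 3·X + 3·Y = [21, 3.0000+10.3923i, 3.0000-10.3923i]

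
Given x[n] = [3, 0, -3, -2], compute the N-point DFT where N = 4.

X[k] = Σ(n=0 to 3) x[n] · ω_4^(nk)
where ω_4 = e^(-2πi/4)

Computing each X[k]:
X[0] = -2
X[1] = 6-2i
X[2] = 2
X[3] = 6+2i

X = [-2, 6-2i, 2, 6+2i]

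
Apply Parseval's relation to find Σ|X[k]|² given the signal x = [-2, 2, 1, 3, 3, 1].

Parseval: Σ|x[n]|² = (1/N)Σ|X[k]|², so Σ|X[k]|² = N·Σ|x[n]|² = 6·28.0000

Σ|X[k]|² = N·Σ|x[n]|² = 6·28.0000 = 168.0000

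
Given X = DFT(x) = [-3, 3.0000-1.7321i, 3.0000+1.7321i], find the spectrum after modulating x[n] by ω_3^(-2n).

Modulation property: DFT(ω_3^(-2n)·x[n]) = X[(k-2) mod 3], so circularly shift X by 2 positions.

X[k-2] = [3.0000-1.7321i, 3.0000+1.7321i, -3]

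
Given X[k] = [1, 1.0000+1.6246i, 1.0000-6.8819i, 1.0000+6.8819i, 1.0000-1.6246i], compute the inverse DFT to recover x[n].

x[n] = (1/5) Σ(k=0 to 4) X[k] · e^(2πikn/5)

Computing each x[n]:
x[0] = 1
x[1] = 1
x[2] = -3
x[3] = 3
x[4] = -1

x = [1, 1, -3, 3, -1]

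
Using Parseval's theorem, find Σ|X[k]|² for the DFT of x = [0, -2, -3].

Parseval: Σ|x[n]|² = (1/N)Σ|X[k]|², so Σ|X[k]|² = N·Σ|x[n]|² = 3·13.0000

Σ|X[k]|² = N·Σ|x[n]|² = 3·13.0000 = 39.0000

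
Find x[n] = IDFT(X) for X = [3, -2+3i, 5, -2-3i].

x[n] = (1/4) Σ(k=0 to 3) X[k] · e^(2πikn/4)

Computing each x[n]:
x[0] = 1
x[1] = -2
x[2] = 3
x[3] = 1

x = [1, -2, 3, 1]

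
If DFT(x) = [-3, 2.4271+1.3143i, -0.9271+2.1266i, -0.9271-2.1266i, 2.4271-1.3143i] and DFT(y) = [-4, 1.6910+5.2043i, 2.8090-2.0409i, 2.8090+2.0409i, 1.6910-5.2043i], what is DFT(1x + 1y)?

By linearity: DFT(1x + 1y) = 1·DFT(x) + 1·DFT(y)
= 1·[-3, 2.4271+1.3143i, -0.9271+2.1266i, -0.9271-2.1266i, 2.4271-1.3143i] + 1·[-4, 1.6910+5.2043i, 2.8090-2.0409i, 2.8090+2.0409i, 1.6910-5.2043i]

Computing element-wise:
Z[0] = 1·(-3) + 1·(-4) = -7
Z[1] = 1·(2.4271+1.3143i) + 1·(1.6910+5.2043i) = 4.1181+6.5186i
Z[2] = 1·(-0.9271+2.1266i) + 1·(2.8090-2.0409i) = 1.8819+0.0857i
Z[3] = 1·(-0.9271-2.1266i) + 1·(2.8090+2.0409i) = 1.8819-0.0857i
Z[4] = 1·(2.4271-1.3143i) + 1·(1.6910-5.2043i) = 4.1181-6.5186i

DFT(1x + 1y) = 1·X + 1·Y = [-7, 4.1181+6.5186i, 1.8819+0.0857i, 1.8819-0.0857i, 4.1181-6.5186i]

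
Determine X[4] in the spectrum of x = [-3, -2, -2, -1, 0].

X[4] = Σ(n=0 to 4) x[n] · ω_5^(4n) where ω_5 = e^(-2πi/5)
= (-3)·ω_5^0 + (-2)·ω_5^4 + (-2)·ω_5^8 + (-1)·ω_5^12 + (0)·ω_5^16

X[4] = -1.1910-2.4899i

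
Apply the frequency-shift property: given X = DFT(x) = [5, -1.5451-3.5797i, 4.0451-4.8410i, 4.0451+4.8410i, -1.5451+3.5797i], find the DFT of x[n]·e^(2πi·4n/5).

Modulation property: DFT(ω_5^(-4n)·x[n]) = X[(k-4) mod 5], so circularly shift X by 4 positions.

X[k-4] = [-1.5451-3.5797i, 4.0451-4.8410i, 4.0451+4.8410i, -1.5451+3.5797i, 5]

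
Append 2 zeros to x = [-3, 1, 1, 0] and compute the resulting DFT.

Original 4-point DFT: [-1, -4-1i, -3, -4+1i]
Zero-padded 6-point DFT provides frequency interpolation.

DFT_6([x, 0, ...]) = [-1, -3.0000-1.7321i, -4, -3, -4, -3.0000+1.7321i]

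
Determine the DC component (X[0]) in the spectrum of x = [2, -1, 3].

X[0] = Σ(n=0 to 2) x[n] · ω_3^0 = Σ x[n]
= (2) + (-1) + (3)

X[0] = 4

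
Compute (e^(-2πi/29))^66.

Since ω_29^29 = 1, powers reduce modulo 29.
66 mod 29 = 8
So ω_29^66 = ω_29^8 = e^(-2πi·8/29)

ω_29^66 = ω_29^8 = -0.1618-0.9868i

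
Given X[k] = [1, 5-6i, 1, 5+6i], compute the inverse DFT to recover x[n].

x[n] = (1/4) Σ(k=0 to 3) X[k] · e^(2πikn/4)

Computing each x[n]:
x[0] = 3
x[1] = 3
x[2] = -2
x[3] = -3

x = [3, 3, -2, -3]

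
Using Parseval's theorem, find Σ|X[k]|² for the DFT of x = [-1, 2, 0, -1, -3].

Parseval: Σ|x[n]|² = (1/N)Σ|X[k]|², so Σ|X[k]|² = N·Σ|x[n]|² = 5·15.0000

Σ|X[k]|² = N·Σ|x[n]|² = 5·15.0000 = 75.0000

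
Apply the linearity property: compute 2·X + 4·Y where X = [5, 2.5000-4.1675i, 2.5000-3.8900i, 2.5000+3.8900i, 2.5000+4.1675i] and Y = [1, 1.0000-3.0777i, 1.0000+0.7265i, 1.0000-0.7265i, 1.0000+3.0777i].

By linearity: DFT(2x + 4y) = 2·DFT(x) + 4·DFT(y)
= 2·[5, 2.5000-4.1675i, 2.5000-3.8900i, 2.5000+3.8900i, 2.5000+4.1675i] + 4·[1, 1.0000-3.0777i, 1.0000+0.7265i, 1.0000-0.7265i, 1.0000+3.0777i]

Computing element-wise:
Z[0] = 2·(5) + 4·(1) = 14
Z[1] = 2·(2.5000-4.1675i) + 4·(1.0000-3.0777i) = 9.0000-20.6458i
Z[2] = 2·(2.5000-3.8900i) + 4·(1.0000+0.7265i) = 9.0000-4.8740i
Z[3] = 2·(2.5000+3.8900i) + 4·(1.0000-0.7265i) = 9.0000+4.8740i
Z[4] = 2·(2.5000+4.1675i) + 4·(1.0000+3.0777i) = 9.0000+20.6458i

DFT(2x + 4y) = 2·X + 4·Y = [14, 9.0000-20.6458i, 9.0000-4.8740i, 9.0000+4.8740i, 9.0000+20.6458i]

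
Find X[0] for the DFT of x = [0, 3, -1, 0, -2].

X[0] = Σ(n=0 to 4) x[n] · ω_5^0 = Σ x[n]
= (0) + (3) + (-1) + (0) + (-2)

X[0] = 0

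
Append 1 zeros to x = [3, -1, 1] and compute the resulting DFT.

Original 3-point DFT: [3, 3.0000+1.7321i, 3.0000-1.7321i]
Zero-padded 4-point DFT provides frequency interpolation.

DFT_4([x, 0, ...]) = [3, 2+1i, 5, 2-1i]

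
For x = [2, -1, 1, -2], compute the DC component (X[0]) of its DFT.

X[0] = Σ(n=0 to 3) x[n] · ω_4^0 = Σ x[n]
= (2) + (-1) + (1) + (-2)

X[0] = 0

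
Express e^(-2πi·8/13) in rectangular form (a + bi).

ω_13^8 = e^(-2πi·8/13)
= cos(-2π·8/13) + i·sin(-2π·8/13)
= cos(-16π/13) + i·sin(-16π/13)

ω_13^8 = cos(-16π/13) + i·sin(-16π/13) = -0.7485+0.6631i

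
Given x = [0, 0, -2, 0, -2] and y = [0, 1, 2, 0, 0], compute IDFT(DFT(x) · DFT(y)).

(x ⊛ y)[n] = Σ(m=0 to 4) x[m] · y[(n-m) mod 5]

Computing each output sample:
(x ⊛ y)[0] = -2
(x ⊛ y)[1] = -4
(x ⊛ y)[2] = 0
(x ⊛ y)[3] = -2
(x ⊛ y)[4] = -4

x ⊛ y = [-2, -4, 0, -2, -4]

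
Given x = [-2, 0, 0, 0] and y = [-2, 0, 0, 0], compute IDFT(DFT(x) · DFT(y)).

(x ⊛ y)[n] = Σ(m=0 to 3) x[m] · y[(n-m) mod 4]

Computing each output sample:
(x ⊛ y)[0] = 4
(x ⊛ y)[1] = 0
(x ⊛ y)[2] = 0
(x ⊛ y)[3] = 0

x ⊛ y = [4, 0, 0, 0]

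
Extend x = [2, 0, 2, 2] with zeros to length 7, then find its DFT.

Original 4-point DFT: [6, 2i, 2, -2i]
Zero-padded 7-point DFT provides frequency interpolation.

DFT_7([x, 0, ...]) = [6, -0.2470-2.8176i, 1.4450+2.4314i, 2.8019-0.3862i, 2.8019+0.3862i, 1.4450-2.4314i, -0.2470+2.8176i]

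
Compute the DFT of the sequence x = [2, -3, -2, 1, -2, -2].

X[k] = Σ(n=0 to 5) x[n] · ω_6^(nk)
where ω_6 = e^(-2πi/6)

Computing each X[k]:
X[0] = -6
X[1] = 0.5000+0.8660i
X[2] = 7.5000+0.8660i
X[3] = 2
X[4] = 7.5000-0.8660i
X[5] = 0.5000-0.8660i

X = [-6, 0.5000+0.8660i, 7.5000+0.8660i, 2, 7.5000-0.8660i, 0.5000-0.8660i]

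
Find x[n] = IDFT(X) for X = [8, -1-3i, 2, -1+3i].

x[n] = (1/4) Σ(k=0 to 3) X[k] · e^(2πikn/4)

Computing each x[n]:
x[0] = 2
x[1] = 3
x[2] = 3
x[3] = 0

x = [2, 3, 3, 0]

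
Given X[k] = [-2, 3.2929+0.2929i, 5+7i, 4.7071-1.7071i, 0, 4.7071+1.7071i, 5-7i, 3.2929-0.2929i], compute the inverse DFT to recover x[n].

x[n] = (1/8) Σ(k=0 to 7) X[k] · e^(2πikn/8)

Computing each x[n]:
x[0] = 3
x[1] = -2
x[2] = -2
x[3] = 2
x[4] = -1
x[5] = -2
x[6] = -1
x[7] = 1

x = [3, -2, -2, 2, -1, -2, -1, 1]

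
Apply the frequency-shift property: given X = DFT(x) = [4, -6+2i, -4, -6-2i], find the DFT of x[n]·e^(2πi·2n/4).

Modulation property: DFT(ω_4^(-2n)·x[n]) = X[(k-2) mod 4], so circularly shift X by 2 positions.

X[k-2] = [-4, -6-2i, 4, -6+2i]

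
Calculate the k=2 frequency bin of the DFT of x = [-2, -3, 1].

X[2] = Σ(n=0 to 2) x[n] · ω_3^(2n) where ω_3 = e^(-2πi/3)
= (-2)·ω_3^0 + (-3)·ω_3^2 + (1)·ω_3^4

X[2] = -1.0000-3.4641i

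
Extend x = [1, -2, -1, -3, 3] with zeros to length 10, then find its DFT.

Original 5-point DFT: [-2, 4.5451+3.5797i, -1.0451+4.8410i, -1.0451-4.8410i, 4.5451-3.5797i]
Zero-padded 10-point DFT provides frequency interpolation.

DFT_10([x, 0, ...]) = [-2, -2.4271+3.2164i, 4.5451+3.5797i, 0.9271-3.3022i, -1.0451+4.8410i, 8, -1.0451-4.8410i, 0.9271+3.3022i, 4.5451-3.5797i, -2.4271-3.2164i]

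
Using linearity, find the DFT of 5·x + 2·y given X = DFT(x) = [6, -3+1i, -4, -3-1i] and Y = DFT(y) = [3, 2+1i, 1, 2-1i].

By linearity: DFT(5x + 2y) = 5·DFT(x) + 2·DFT(y)
= 5·[6, -3+1i, -4, -3-1i] + 2·[3, 2+1i, 1, 2-1i]

Computing element-wise:
Z[0] = 5·(6) + 2·(3) = 36
Z[1] = 5·(-3+1i) + 2·(2+1i) = -11+7i
Z[2] = 5·(-4) + 2·(1) = -18
Z[3] = 5·(-3-1i) + 2·(2-1i) = -11-7i

DFT(5x + 2y) = 5·X + 2·Y = [36, -11+7i, -18, -11-7i]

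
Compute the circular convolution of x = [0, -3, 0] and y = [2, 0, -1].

(x ⊛ y)[n] = Σ(m=0 to 2) x[m] · y[(n-m) mod 3]

Computing each output sample:
(x ⊛ y)[0] = 3
(x ⊛ y)[1] = -6
(x ⊛ y)[2] = 0

x ⊛ y = [3, -6, 0]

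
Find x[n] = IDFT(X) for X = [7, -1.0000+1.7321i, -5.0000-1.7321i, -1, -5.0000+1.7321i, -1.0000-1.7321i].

x[n] = (1/6) Σ(k=0 to 5) X[k] · e^(2πikn/6)

Computing each x[n]:
x[0] = -1
x[1] = 2
x[2] = 1
x[3] = 0
x[4] = 3
x[5] = 2

x = [-1, 2, 1, 0, 3, 2]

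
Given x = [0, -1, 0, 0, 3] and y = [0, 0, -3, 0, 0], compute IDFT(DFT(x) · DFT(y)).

(x ⊛ y)[n] = Σ(m=0 to 4) x[m] · y[(n-m) mod 5]

Computing each output sample:
(x ⊛ y)[0] = 0
(x ⊛ y)[1] = -9
(x ⊛ y)[2] = 0
(x ⊛ y)[3] = 3
(x ⊛ y)[4] = 0

x ⊛ y = [0, -9, 0, 3, 0]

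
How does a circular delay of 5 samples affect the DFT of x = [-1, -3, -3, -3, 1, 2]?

Time shift by 5: X_shifted[k] = ω_6^(5k) · X[k]
Shifted x = [-3, -3, -3, 1, 2, -1]

DFT(x[n-5]) = [-7, -5.5000+6.0622i, 0.5000-2.5981i, -1, 0.5000+2.5981i, -5.5000-6.0622i]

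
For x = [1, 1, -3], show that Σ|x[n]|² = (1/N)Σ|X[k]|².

Time domain:
Σ|x[n]|² = |1|² + |1|² + |-3|² = 11.0000

Frequency domain:
(1/3)Σ|X[k]|² = (1/3)(|-1|² + |2.0000-3.4641i|² + |2.0000+3.4641i|²) = (1/3)·33.0000 = 11.0000

Both sides agree, confirming Parseval's theorem.

Σ|x[n]|² = (1/N)Σ|X[k]|² = 11.0000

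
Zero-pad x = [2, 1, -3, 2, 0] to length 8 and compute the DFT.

Original 5-point DFT: [2, 3.1180+1.9879i, 0.8820-5.3431i, 0.8820+5.3431i, 3.1180-1.9879i]
Zero-padded 8-point DFT provides frequency interpolation.

DFT_8([x, 0, ...]) = [2, 1.2929+0.8787i, 5+1i, 2.7071-5.1213i, -4, 2.7071+5.1213i, 5-1i, 1.2929-0.8787i]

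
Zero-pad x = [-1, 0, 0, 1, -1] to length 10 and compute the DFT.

Original 5-point DFT: [-1, -2.1180-0.3633i, 0.1180-1.5388i, 0.1180+1.5388i, -2.1180+0.3633i]
Zero-padded 10-point DFT provides frequency interpolation.

DFT_10([x, 0, ...]) = [-1, -0.5000-0.3633i, -2.1180-0.3633i, -0.5000+1.5388i, 0.1180-1.5388i, -3, 0.1180+1.5388i, -0.5000-1.5388i, -2.1180+0.3633i, -0.5000+0.3633i]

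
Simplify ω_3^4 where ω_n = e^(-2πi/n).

Since ω_3^3 = 1, powers reduce modulo 3.
4 mod 3 = 1
So ω_3^4 = ω_3^1 = e^(-2πi·1/3)

ω_3^4 = ω_3^1 = -0.5000-0.8660i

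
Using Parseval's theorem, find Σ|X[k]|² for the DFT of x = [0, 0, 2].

Parseval: Σ|x[n]|² = (1/N)Σ|X[k]|², so Σ|X[k]|² = N·Σ|x[n]|² = 3·4.0000

Σ|X[k]|² = N·Σ|x[n]|² = 3·4.0000 = 12.0000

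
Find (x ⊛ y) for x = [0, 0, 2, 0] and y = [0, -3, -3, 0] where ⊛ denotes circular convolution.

(x ⊛ y)[n] = Σ(m=0 to 3) x[m] · y[(n-m) mod 4]

Computing each output sample:
(x ⊛ y)[0] = -6
(x ⊛ y)[1] = 0
(x ⊛ y)[2] = 0
(x ⊛ y)[3] = -6

x ⊛ y = [-6, 0, 0, -6]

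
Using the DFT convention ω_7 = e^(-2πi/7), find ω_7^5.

ω_7^5 = e^(-2πi·5/7)
= cos(-2π·5/7) + i·sin(-2π·5/7)
= cos(-10π/7) + i·sin(-10π/7)

ω_7^5 = cos(-10π/7) + i·sin(-10π/7) = -0.2225+0.9749i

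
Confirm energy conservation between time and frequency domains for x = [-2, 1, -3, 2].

Time domain:
Σ|x[n]|² = |-2|² + |1|² + |-3|² + |2|² = 18.0000

Frequency domain:
(1/4)Σ|X[k]|² = (1/4)(|-2|² + |1+1i|² + |-8|² + |1-1i|²) = (1/4)·72.0000 = 18.0000

Both sides agree, confirming Parseval's theorem.

Σ|x[n]|² = (1/N)Σ|X[k]|² = 18.0000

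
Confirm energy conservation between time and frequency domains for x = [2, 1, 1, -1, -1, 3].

Time domain:
Σ|x[n]|² = |2|² + |1|² + |1|² + |-1|² + |-1|² + |3|² = 17.0000

Frequency domain:
(1/6)Σ|X[k]|² = (1/6)(|5|² + |5|² + |-1.0000+3.4641i|² + |-1|² + |-1.0000-3.4641i|² + |5|²) = (1/6)·102.0000 = 17.0000

Both sides agree, confirming Parseval's theorem.

Σ|x[n]|² = (1/N)Σ|X[k]|² = 17.0000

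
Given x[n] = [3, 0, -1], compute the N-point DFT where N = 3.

X[k] = Σ(n=0 to 2) x[n] · ω_3^(nk)
where ω_3 = e^(-2πi/3)

Computing each X[k]:
X[0] = 2
X[1] = 3.5000-0.8660i
X[2] = 3.5000+0.8660i

X = [2, 3.5000-0.8660i, 3.5000+0.8660i]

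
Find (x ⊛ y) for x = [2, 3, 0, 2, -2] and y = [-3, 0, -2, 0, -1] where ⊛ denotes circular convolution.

(x ⊛ y)[n] = Σ(m=0 to 4) x[m] · y[(n-m) mod 5]

Computing each output sample:
(x ⊛ y)[0] = -13
(x ⊛ y)[1] = -5
(x ⊛ y)[2] = -6
(x ⊛ y)[3] = -10
(x ⊛ y)[4] = 4

x ⊛ y = [-13, -5, -6, -10, 4]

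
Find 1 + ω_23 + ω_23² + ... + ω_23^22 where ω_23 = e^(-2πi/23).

Sum of all nth roots of unity equals 0 for n > 1 (geometric series with r ≠ 1).

0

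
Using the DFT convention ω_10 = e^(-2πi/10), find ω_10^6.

ω_10^6 = e^(-2πi·6/10)
= cos(-2π·6/10) + i·sin(-2π·6/10)
= cos(-12π/10) + i·sin(-12π/10)

ω_10^6 = cos(-12π/10) + i·sin(-12π/10) = -0.8090+0.5878i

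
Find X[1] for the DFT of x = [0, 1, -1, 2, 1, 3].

X[1] = Σ(n=0 to 5) x[n] · ω_6^(1n) where ω_6 = e^(-2πi/6)
= (0)·ω_6^0 + (1)·ω_6^1 + (-1)·ω_6^2 + (2)·ω_6^3 + (1)·ω_6^4 + (3)·ω_6^5

X[1] = 3.4641i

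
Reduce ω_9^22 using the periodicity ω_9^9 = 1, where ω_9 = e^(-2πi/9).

Since ω_9^9 = 1, powers reduce modulo 9.
22 mod 9 = 4
So ω_9^22 = ω_9^4 = e^(-2πi·4/9)

ω_9^22 = ω_9^4 = -0.9397-0.3420i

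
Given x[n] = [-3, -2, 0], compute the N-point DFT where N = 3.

X[k] = Σ(n=0 to 2) x[n] · ω_3^(nk)
where ω_3 = e^(-2πi/3)

Computing each X[k]:
X[0] = -5
X[1] = -2.0000+1.7321i
X[2] = -2.0000-1.7321i

X = [-5, -2.0000+1.7321i, -2.0000-1.7321i]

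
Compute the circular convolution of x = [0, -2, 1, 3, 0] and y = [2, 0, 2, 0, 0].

(x ⊛ y)[n] = Σ(m=0 to 4) x[m] · y[(n-m) mod 5]

Computing each output sample:
(x ⊛ y)[0] = 6
(x ⊛ y)[1] = -4
(x ⊛ y)[2] = 2
(x ⊛ y)[3] = 2
(x ⊛ y)[4] = 2

x ⊛ y = [6, -4, 2, 2, 2]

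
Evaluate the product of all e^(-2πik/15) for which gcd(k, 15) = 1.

The primitive 15th roots of unity are ω_15^k for k coprime to 15: k ∈ {1, 2, 4, 7, 8, 11, 13, 14}
Their product equals the constant term of the cyclotomic polynomial Φ_15(x) up to sign.
For n ≥ 3, the product of all primitive nth roots of unity is 1. (For n=1 it is 1; for n=2 it is -1.)

1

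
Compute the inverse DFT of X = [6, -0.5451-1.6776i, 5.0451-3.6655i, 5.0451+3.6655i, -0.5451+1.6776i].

x[n] = (1/5) Σ(k=0 to 4) X[k] · e^(2πikn/5)

Computing each x[n]:
x[0] = 3
x[1] = 1
x[2] = 1
x[3] = 3
x[4] = -2

x = [3, 1, 1, 3, -2]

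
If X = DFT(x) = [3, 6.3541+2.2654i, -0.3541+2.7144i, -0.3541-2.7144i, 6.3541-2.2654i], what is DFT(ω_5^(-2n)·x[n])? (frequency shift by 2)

Modulation property: DFT(ω_5^(-2n)·x[n]) = X[(k-2) mod 5], so circularly shift X by 2 positions.

X[k-2] = [-0.3541-2.7144i, 6.3541-2.2654i, 3, 6.3541+2.2654i, -0.3541+2.7144i]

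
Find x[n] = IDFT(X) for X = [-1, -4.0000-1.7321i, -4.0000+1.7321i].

x[n] = (1/3) Σ(k=0 to 2) X[k] · e^(2πikn/3)

Computing each x[n]:
x[0] = -3
x[1] = 2
x[2] = 0

x = [-3, 2, 0]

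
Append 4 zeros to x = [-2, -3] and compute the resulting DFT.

Original 2-point DFT: [-5, 1]
Zero-padded 6-point DFT provides frequency interpolation.

DFT_6([x, 0, ...]) = [-5, -3.5000+2.5981i, -0.5000+2.5981i, 1, -0.5000-2.5981i, -3.5000-2.5981i]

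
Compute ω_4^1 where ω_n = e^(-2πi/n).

ω_4^1 = e^(-2πi·1/4)
= cos(-2π·1/4) + i·sin(-2π·1/4)
= cos(-2π/4) + i·sin(-2π/4)

ω_4^1 = cos(-2π/4) + i·sin(-2π/4) = -1i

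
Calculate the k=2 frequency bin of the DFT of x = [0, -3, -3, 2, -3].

X[2] = Σ(n=0 to 4) x[n] · ω_5^(2n) where ω_5 = e^(-2πi/5)
= (0)·ω_5^0 + (-3)·ω_5^2 + (-3)·ω_5^4 + (2)·ω_5^6 + (-3)·ω_5^8

X[2] = 4.5451-4.7553i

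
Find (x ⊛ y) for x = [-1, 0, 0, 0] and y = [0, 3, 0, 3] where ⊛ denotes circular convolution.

(x ⊛ y)[n] = Σ(m=0 to 3) x[m] · y[(n-m) mod 4]

Computing each output sample:
(x ⊛ y)[0] = 0
(x ⊛ y)[1] = -3
(x ⊛ y)[2] = 0
(x ⊛ y)[3] = -3

x ⊛ y = [0, -3, 0, -3]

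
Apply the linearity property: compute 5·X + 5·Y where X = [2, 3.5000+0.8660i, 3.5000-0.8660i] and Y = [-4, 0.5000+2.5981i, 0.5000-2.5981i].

By linearity: DFT(5x + 5y) = 5·DFT(x) + 5·DFT(y)
= 5·[2, 3.5000+0.8660i, 3.5000-0.8660i] + 5·[-4, 0.5000+2.5981i, 0.5000-2.5981i]

Computing element-wise:
Z[0] = 5·(2) + 5·(-4) = -10
Z[1] = 5·(3.5000+0.8660i) + 5·(0.5000+2.5981i) = 20.0000+17.3205i
Z[2] = 5·(3.5000-0.8660i) + 5·(0.5000-2.5981i) = 20.0000-17.3205i

DFT(5x + 5y) = 5·X + 5·Y = [-10, 20.0000+17.3205i, 20.0000-17.3205i]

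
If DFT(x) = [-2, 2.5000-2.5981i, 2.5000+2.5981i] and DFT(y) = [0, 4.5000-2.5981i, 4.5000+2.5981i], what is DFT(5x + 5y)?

By linearity: DFT(5x + 5y) = 5·DFT(x) + 5·DFT(y)
= 5·[-2, 2.5000-2.5981i, 2.5000+2.5981i] + 5·[0, 4.5000-2.5981i, 4.5000+2.5981i]

Computing element-wise:
Z[0] = 5·(-2) + 5·(0) = -10
Z[1] = 5·(2.5000-2.5981i) + 5·(4.5000-2.5981i) = 35.0000-25.9810i
Z[2] = 5·(2.5000+2.5981i) + 5·(4.5000+2.5981i) = 35.0000+25.9810i

DFT(5x + 5y) = 5·X + 5·Y = [-10, 35.0000-25.9810i, 35.0000+25.9810i]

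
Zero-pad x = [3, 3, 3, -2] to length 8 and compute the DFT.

Original 4-point DFT: [7, -5i, 5, 5i]
Zero-padded 8-point DFT provides frequency interpolation.

DFT_8([x, 0, ...]) = [7, 6.5355-3.7071i, -5i, -0.5355+2.2929i, 5, -0.5355-2.2929i, 5i, 6.5355+3.7071i]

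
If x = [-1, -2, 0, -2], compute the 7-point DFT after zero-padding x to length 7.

Original 4-point DFT: [-5, -1, 3, -1]
Zero-padded 7-point DFT provides frequency interpolation.

DFT_7([x, 0, ...]) = [-5, -0.4450+2.4314i, -1.8019+0.3862i, 1.2470+2.8176i, 1.2470-2.8176i, -1.8019-0.3862i, -0.4450-2.4314i]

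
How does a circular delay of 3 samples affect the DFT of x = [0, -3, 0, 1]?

Time shift by 3: X_shifted[k] = ω_4^(3k) · X[k]
Shifted x = [-3, 0, 1, 0]

DFT(x[n-3]) = [-2, -4, -2, -4]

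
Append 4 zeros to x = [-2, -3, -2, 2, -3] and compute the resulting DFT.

Original 5-point DFT: [-8, -3.8541+2.3511i, 2.8541-3.8042i, 2.8541+3.8042i, -3.8541-2.3511i]
Zero-padded 9-point DFT provides frequency interpolation.

DFT_9([x, 0, ...]) = [-8, -2.8264+3.1920i, -3.9397+3.4422i, 4.0000+3.4641i, -2.2340-4.9460i, -2.2340+4.9460i, 4.0000-3.4641i, -3.9397-3.4422i, -2.8264-3.1920i]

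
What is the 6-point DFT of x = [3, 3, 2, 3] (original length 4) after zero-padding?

Original 4-point DFT: [11, 1, -1, 1]
Zero-padded 6-point DFT provides frequency interpolation.

DFT_6([x, 0, ...]) = [11, 0.5000-4.3301i, 3.5000-0.8660i, -1, 3.5000+0.8660i, 0.5000+4.3301i]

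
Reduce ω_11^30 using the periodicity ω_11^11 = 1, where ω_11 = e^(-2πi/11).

Since ω_11^11 = 1, powers reduce modulo 11.
30 mod 11 = 8
So ω_11^30 = ω_11^8 = e^(-2πi·8/11)

ω_11^30 = ω_11^8 = -0.1423+0.9898i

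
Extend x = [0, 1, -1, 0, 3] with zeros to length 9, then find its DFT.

Original 5-point DFT: [3, 2.0451+2.4899i, -3.5451+0.2245i, -3.5451-0.2245i, 2.0451-2.4899i]
Zero-padded 9-point DFT provides frequency interpolation.

DFT_9([x, 0, ...]) = [3, -2.2267-0.6840i, 3.4115+1.2856i, -1.5000-4.3301i, -1.1848+1.9696i, -1.1848-1.9696i, -1.5000+4.3301i, 3.4115-1.2856i, -2.2267+0.6840i]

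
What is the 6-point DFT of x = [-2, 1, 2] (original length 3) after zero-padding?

Original 3-point DFT: [1, -3.5000+0.8660i, -3.5000-0.8660i]
Zero-padded 6-point DFT provides frequency interpolation.

DFT_6([x, 0, ...]) = [1, -2.5000-2.5981i, -3.5000+0.8660i, -1, -3.5000-0.8660i, -2.5000+2.5981i]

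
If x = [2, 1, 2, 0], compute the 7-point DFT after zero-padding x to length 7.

Original 4-point DFT: [5, -1i, 3, 1i]
Zero-padded 7-point DFT provides frequency interpolation.

DFT_7([x, 0, ...]) = [5, 2.1784-2.7317i, -0.0245-0.1072i, 2.3460+1.1298i, 2.3460-1.1298i, -0.0245+0.1072i, 2.1784+2.7317i]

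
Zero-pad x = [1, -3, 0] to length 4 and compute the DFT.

Original 3-point DFT: [-2, 2.5000+2.5981i, 2.5000-2.5981i]
Zero-padded 4-point DFT provides frequency interpolation.

DFT_4([x, 0, ...]) = [-2, 1+3i, 4, 1-3i]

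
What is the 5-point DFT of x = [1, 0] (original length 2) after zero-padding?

Original 2-point DFT: [1, 1]
Zero-padded 5-point DFT provides frequency interpolation.

DFT_5([x, 0, ...]) = [1, 1, 1, 1, 1]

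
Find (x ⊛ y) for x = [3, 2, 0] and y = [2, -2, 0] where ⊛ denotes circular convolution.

(x ⊛ y)[n] = Σ(m=0 to 2) x[m] · y[(n-m) mod 3]

Computing each output sample:
(x ⊛ y)[0] = 6
(x ⊛ y)[1] = -2
(x ⊛ y)[2] = -4

x ⊛ y = [6, -2, -4]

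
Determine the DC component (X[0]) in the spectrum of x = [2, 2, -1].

X[0] = Σ(n=0 to 2) x[n] · ω_3^0 = Σ x[n]
= (2) + (2) + (-1)

X[0] = 3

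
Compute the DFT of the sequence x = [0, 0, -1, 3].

X[k] = Σ(n=0 to 3) x[n] · ω_4^(nk)
where ω_4 = e^(-2πi/4)

Computing each X[k]:
X[0] = 2
X[1] = 1+3i
X[2] = -4
X[3] = 1-3i

X = [2, 1+3i, -4, 1-3i]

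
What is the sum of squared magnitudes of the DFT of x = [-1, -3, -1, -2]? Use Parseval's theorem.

Parseval: Σ|x[n]|² = (1/N)Σ|X[k]|², so Σ|X[k]|² = N·Σ|x[n]|² = 4·15.0000

Σ|X[k]|² = N·Σ|x[n]|² = 4·15.0000 = 60.0000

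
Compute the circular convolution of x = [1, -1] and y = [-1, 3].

(x ⊛ y)[n] = Σ(m=0 to 1) x[m] · y[(n-m) mod 2]

Computing each output sample:
(x ⊛ y)[0] = -4
(x ⊛ y)[1] = 4

x ⊛ y = [-4, 4]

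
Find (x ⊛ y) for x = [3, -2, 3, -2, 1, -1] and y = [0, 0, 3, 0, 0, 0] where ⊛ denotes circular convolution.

(x ⊛ y)[n] = Σ(m=0 to 5) x[m] · y[(n-m) mod 6]

Computing each output sample:
(x ⊛ y)[0] = 3
(x ⊛ y)[1] = -3
(x ⊛ y)[2] = 9
(x ⊛ y)[3] = -6
(x ⊛ y)[4] = 9
(x ⊛ y)[5] = -6

x ⊛ y = [3, -3, 9, -6, 9, -6]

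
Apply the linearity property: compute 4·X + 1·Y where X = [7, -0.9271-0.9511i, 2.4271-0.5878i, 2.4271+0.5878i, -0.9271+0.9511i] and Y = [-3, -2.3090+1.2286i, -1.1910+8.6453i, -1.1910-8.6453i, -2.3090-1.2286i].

By linearity: DFT(4x + 1y) = 4·DFT(x) + 1·DFT(y)
= 4·[7, -0.9271-0.9511i, 2.4271-0.5878i, 2.4271+0.5878i, -0.9271+0.9511i] + 1·[-3, -2.3090+1.2286i, -1.1910+8.6453i, -1.1910-8.6453i, -2.3090-1.2286i]

Computing element-wise:
Z[0] = 4·(7) + 1·(-3) = 25
Z[1] = 4·(-0.9271-0.9511i) + 1·(-2.3090+1.2286i) = -6.0174-2.5758i
Z[2] = 4·(2.4271-0.5878i) + 1·(-1.1910+8.6453i) = 8.5174+6.2941i
Z[3] = 4·(2.4271+0.5878i) + 1·(-1.1910-8.6453i) = 8.5174-6.2941i
Z[4] = 4·(-0.9271+0.9511i) + 1·(-2.3090-1.2286i) = -6.0174+2.5758i

DFT(4x + 1y) = 4·X + 1·Y = [25, -6.0174-2.5758i, 8.5174+6.2941i, 8.5174-6.2941i, -6.0174+2.5758i]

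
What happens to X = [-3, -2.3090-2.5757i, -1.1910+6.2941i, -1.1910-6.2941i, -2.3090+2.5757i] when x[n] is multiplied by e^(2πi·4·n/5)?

Modulation property: DFT(ω_5^(-4n)·x[n]) = X[(k-4) mod 5], so circularly shift X by 4 positions.

X[k-4] = [-2.3090-2.5757i, -1.1910+6.2941i, -1.1910-6.2941i, -2.3090+2.5757i, -3]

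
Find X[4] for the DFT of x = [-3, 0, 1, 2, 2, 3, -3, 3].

X[4] = Σ(n=0 to 7) x[n] · ω_8^(4n) where ω_8 = e^(-2πi/8)
= (-3)·ω_8^0 + (0)·ω_8^4 + (1)·ω_8^8 + (2)·ω_8^12 + (2)·ω_8^16 + (3)·ω_8^20 + (-3)·ω_8^24 + (3)·ω_8^28

X[4] = -11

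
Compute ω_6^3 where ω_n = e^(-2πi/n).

ω_6^3 = e^(-2πi·3/6)
= cos(-2π·3/6) + i·sin(-2π·3/6)
= cos(-6π/6) + i·sin(-6π/6)

ω_6^3 = cos(-6π/6) + i·sin(-6π/6) = -1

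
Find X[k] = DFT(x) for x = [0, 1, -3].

X[k] = Σ(n=0 to 2) x[n] · ω_3^(nk)
where ω_3 = e^(-2πi/3)

Computing each X[k]:
X[0] = -2
X[1] = 1.0000-3.4641i
X[2] = 1.0000+3.4641i

X = [-2, 1.0000-3.4641i, 1.0000+3.4641i]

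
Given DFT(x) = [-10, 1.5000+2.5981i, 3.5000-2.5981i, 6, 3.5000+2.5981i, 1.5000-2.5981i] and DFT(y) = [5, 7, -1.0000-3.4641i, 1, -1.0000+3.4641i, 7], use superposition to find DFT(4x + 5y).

By linearity: DFT(4x + 5y) = 4·DFT(x) + 5·DFT(y)
= 4·[-10, 1.5000+2.5981i, 3.5000-2.5981i, 6, 3.5000+2.5981i, 1.5000-2.5981i] + 5·[5, 7, -1.0000-3.4641i, 1, -1.0000+3.4641i, 7]

Computing element-wise:
Z[0] = 4·(-10) + 5·(5) = -15
Z[1] = 4·(1.5000+2.5981i) + 5·(7) = 41.0000+10.3924i
Z[2] = 4·(3.5000-2.5981i) + 5·(-1.0000-3.4641i) = 9.0000-27.7129i
Z[3] = 4·(6) + 5·(1) = 29
Z[4] = 4·(3.5000+2.5981i) + 5·(-1.0000+3.4641i) = 9.0000+27.7129i
Z[5] = 4·(1.5000-2.5981i) + 5·(7) = 41.0000-10.3924i

DFT(4x + 5y) = 4·X + 5·Y = [-15, 41.0000+10.3924i, 9.0000-27.7129i, 29, 9.0000+27.7129i, 41.0000-10.3924i]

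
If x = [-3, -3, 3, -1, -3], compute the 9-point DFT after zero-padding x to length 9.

Original 5-point DFT: [-7, -6.4721-2.3511i, 2.4721+3.8042i, 2.4721-3.8042i, -6.4721+2.3511i]
Zero-padded 9-point DFT provides frequency interpolation.

DFT_9([x, 0, ...]) = [-7, -1.4581+0.8660i, -8.1382-0.8660i, -2.5000+7.7942i, 2.0963+0.8660i, 2.0963-0.8660i, -2.5000-7.7942i, -8.1382+0.8660i, -1.4581-0.8660i]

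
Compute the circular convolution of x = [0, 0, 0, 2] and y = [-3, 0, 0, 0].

(x ⊛ y)[n] = Σ(m=0 to 3) x[m] · y[(n-m) mod 4]

Computing each output sample:
(x ⊛ y)[0] = 0
(x ⊛ y)[1] = 0
(x ⊛ y)[2] = 0
(x ⊛ y)[3] = -6

x ⊛ y = [0, 0, 0, -6]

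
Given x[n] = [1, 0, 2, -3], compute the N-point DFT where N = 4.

X[k] = Σ(n=0 to 3) x[n] · ω_4^(nk)
where ω_4 = e^(-2πi/4)

Computing each X[k]:
X[0] = 0
X[1] = -1-3i
X[2] = 6
X[3] = -1+3i

X = [0, -1-3i, 6, -1+3i]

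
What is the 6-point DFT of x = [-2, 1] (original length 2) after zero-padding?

Original 2-point DFT: [-1, -3]
Zero-padded 6-point DFT provides frequency interpolation.

DFT_6([x, 0, ...]) = [-1, -1.5000-0.8660i, -2.5000-0.8660i, -3, -2.5000+0.8660i, -1.5000+0.8660i]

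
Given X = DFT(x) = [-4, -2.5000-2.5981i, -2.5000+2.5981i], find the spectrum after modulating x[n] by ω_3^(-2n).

Modulation property: DFT(ω_3^(-2n)·x[n]) = X[(k-2) mod 3], so circularly shift X by 2 positions.

X[k-2] = [-2.5000-2.5981i, -2.5000+2.5981i, -4]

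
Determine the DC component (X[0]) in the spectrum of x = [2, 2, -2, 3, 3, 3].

X[0] = Σ(n=0 to 5) x[n] · ω_6^0 = Σ x[n]
= (2) + (2) + (-2) + (3) + (3) + (3)

X[0] = 11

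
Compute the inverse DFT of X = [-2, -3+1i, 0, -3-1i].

x[n] = (1/4) Σ(k=0 to 3) X[k] · e^(2πikn/4)

Computing each x[n]:
x[0] = -2
x[1] = -1
x[2] = 1
x[3] = 0

x = [-2, -1, 1, 0]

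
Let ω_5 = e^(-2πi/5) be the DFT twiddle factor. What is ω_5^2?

ω_5^2 = e^(-2πi·2/5)
= cos(-2π·2/5) + i·sin(-2π·2/5)
= cos(-4π/5) + i·sin(-4π/5)

ω_5^2 = cos(-4π/5) + i·sin(-4π/5) = -0.8090-0.5878i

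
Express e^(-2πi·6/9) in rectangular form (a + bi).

ω_9^6 = e^(-2πi·6/9)
= cos(-2π·6/9) + i·sin(-2π·6/9)
= cos(-12π/9) + i·sin(-12π/9)

ω_9^6 = cos(-12π/9) + i·sin(-12π/9) = -0.5000+0.8660i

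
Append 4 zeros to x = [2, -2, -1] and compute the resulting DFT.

Original 3-point DFT: [-1, 3.5000+0.8660i, 3.5000-0.8660i]
Zero-padded 7-point DFT provides frequency interpolation.

DFT_7([x, 0, ...]) = [-1, 0.9755+2.5386i, 3.3460+1.5160i, 3.1784+0.0859i, 3.1784-0.0859i, 3.3460-1.5160i, 0.9755-2.5386i]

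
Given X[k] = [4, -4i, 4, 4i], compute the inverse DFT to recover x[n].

x[n] = (1/4) Σ(k=0 to 3) X[k] · e^(2πikn/4)

Computing each x[n]:
x[0] = 2
x[1] = 2
x[2] = 2
x[3] = -2

x = [2, 2, 2, -2]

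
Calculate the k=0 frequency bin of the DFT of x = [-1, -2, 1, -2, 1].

X[0] = Σ(n=0 to 4) x[n] · ω_5^0 = Σ x[n]
= (-1) + (-2) + (1) + (-2) + (1)

X[0] = -3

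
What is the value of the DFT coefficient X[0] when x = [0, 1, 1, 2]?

X[0] = Σ(n=0 to 3) x[n] · ω_4^0 = Σ x[n]
= (0) + (1) + (1) + (2)

X[0] = 4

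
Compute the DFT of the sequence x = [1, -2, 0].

X[k] = Σ(n=0 to 2) x[n] · ω_3^(nk)
where ω_3 = e^(-2πi/3)

Computing each X[k]:
X[0] = -1
X[1] = 2.0000+1.7321i
X[2] = 2.0000-1.7321i

X = [-1, 2.0000+1.7321i, 2.0000-1.7321i]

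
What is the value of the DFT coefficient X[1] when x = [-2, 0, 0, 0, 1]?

X[1] = Σ(n=0 to 4) x[n] · ω_5^(1n) where ω_5 = e^(-2πi/5)
= (-2)·ω_5^0 + (0)·ω_5^1 + (0)·ω_5^2 + (0)·ω_5^3 + (1)·ω_5^4

X[1] = -1.6910+0.9511i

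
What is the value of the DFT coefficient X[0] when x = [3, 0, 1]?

X[0] = Σ(n=0 to 2) x[n] · ω_3^0 = Σ x[n]
= (3) + (0) + (1)

X[0] = 4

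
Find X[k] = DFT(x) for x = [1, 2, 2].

X[k] = Σ(n=0 to 2) x[n] · ω_3^(nk)
where ω_3 = e^(-2πi/3)

Computing each X[k]:
X[0] = 5
X[1] = -1
X[2] = -1

X = [5, -1, -1]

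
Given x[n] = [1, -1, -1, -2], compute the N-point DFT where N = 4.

X[k] = Σ(n=0 to 3) x[n] · ω_4^(nk)
where ω_4 = e^(-2πi/4)

Computing each X[k]:
X[0] = -3
X[1] = 2-1i
X[2] = 3
X[3] = 2+1i

X = [-3, 2-1i, 3, 2+1i]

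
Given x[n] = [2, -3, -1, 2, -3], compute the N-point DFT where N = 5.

X[k] = Σ(n=0 to 4) x[n] · ω_5^(nk)
where ω_5 = e^(-2πi/5)

Computing each X[k]:
X[0] = -3
X[1] = -0.6631+1.7634i
X[2] = 7.1631-2.8532i
X[3] = 7.1631+2.8532i
X[4] = -0.6631-1.7634i

X = [-3, -0.6631+1.7634i, 7.1631-2.8532i, 7.1631+2.8532i, -0.6631-1.7634i]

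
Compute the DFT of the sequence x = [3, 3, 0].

X[k] = Σ(n=0 to 2) x[n] · ω_3^(nk)
where ω_3 = e^(-2πi/3)

Computing each X[k]:
X[0] = 6
X[1] = 1.5000-2.5981i
X[2] = 1.5000+2.5981i

X = [6, 1.5000-2.5981i, 1.5000+2.5981i]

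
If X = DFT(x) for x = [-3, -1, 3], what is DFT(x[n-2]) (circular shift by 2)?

Time shift by 2: X_shifted[k] = ω_3^(2k) · X[k]
Shifted x = [-1, 3, -3]

DFT(x[n-2]) = [-1, -1.0000-5.1962i, -1.0000+5.1962i]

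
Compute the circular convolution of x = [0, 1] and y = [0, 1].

(x ⊛ y)[n] = Σ(m=0 to 1) x[m] · y[(n-m) mod 2]

Computing each output sample:
(x ⊛ y)[0] = 1
(x ⊛ y)[1] = 0

x ⊛ y = [1, 0]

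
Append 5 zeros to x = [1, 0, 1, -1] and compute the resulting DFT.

Original 4-point DFT: [1, -1i, 3, 1i]
Zero-padded 9-point DFT provides frequency interpolation.

DFT_9([x, 0, ...]) = [1, 1.6736-0.1188i, 0.5603-1.2080i, -0.5000+0.8660i, 2.2660+1.5088i, 2.2660-1.5088i, -0.5000-0.8660i, 0.5603+1.2080i, 1.6736+0.1188i]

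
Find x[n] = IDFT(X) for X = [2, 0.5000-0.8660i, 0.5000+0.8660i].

x[n] = (1/3) Σ(k=0 to 2) X[k] · e^(2πikn/3)

Computing each x[n]:
x[0] = 1
x[1] = 1
x[2] = 0

x = [1, 1, 0]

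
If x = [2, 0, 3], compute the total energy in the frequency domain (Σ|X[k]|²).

Parseval: Σ|x[n]|² = (1/N)Σ|X[k]|², so Σ|X[k]|² = N·Σ|x[n]|² = 3·13.0000

Σ|X[k]|² = N·Σ|x[n]|² = 3·13.0000 = 39.0000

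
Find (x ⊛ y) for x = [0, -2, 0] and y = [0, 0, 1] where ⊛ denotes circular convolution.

(x ⊛ y)[n] = Σ(m=0 to 2) x[m] · y[(n-m) mod 3]

Computing each output sample:
(x ⊛ y)[0] = -2
(x ⊛ y)[1] = 0
(x ⊛ y)[2] = 0

x ⊛ y = [-2, 0, 0]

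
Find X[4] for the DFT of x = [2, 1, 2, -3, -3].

X[4] = Σ(n=0 to 4) x[n] · ω_5^(4n) where ω_5 = e^(-2πi/5)
= (2)·ω_5^0 + (1)·ω_5^4 + (2)·ω_5^8 + (-3)·ω_5^12 + (-3)·ω_5^16

X[4] = 2.1910+6.7432i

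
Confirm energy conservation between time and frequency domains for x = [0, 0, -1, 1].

Time domain:
Σ|x[n]|² = |0|² + |0|² + |-1|² + |1|² = 2.0000

Frequency domain:
(1/4)Σ|X[k]|² = (1/4)(|0|² + |1+1i|² + |-2|² + |1-1i|²) = (1/4)·8.0000 = 2.0000

Both sides agree, confirming Parseval's theorem.

Σ|x[n]|² = (1/N)Σ|X[k]|² = 2.0000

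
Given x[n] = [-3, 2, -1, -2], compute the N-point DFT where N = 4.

X[k] = Σ(n=0 to 3) x[n] · ω_4^(nk)
where ω_4 = e^(-2πi/4)

Computing each X[k]:
X[0] = -4
X[1] = -2-4i
X[2] = -4
X[3] = -2+4i

X = [-4, -2-4i, -4, -2+4i]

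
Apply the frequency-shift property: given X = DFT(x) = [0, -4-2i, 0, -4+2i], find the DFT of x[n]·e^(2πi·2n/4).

Modulation property: DFT(ω_4^(-2n)·x[n]) = X[(k-2) mod 4], so circularly shift X by 2 positions.

X[k-2] = [0, -4+2i, 0, -4-2i]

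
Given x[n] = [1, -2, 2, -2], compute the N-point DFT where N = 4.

X[k] = Σ(n=0 to 3) x[n] · ω_4^(nk)
where ω_4 = e^(-2πi/4)

Computing each X[k]:
X[0] = -1
X[1] = -1
X[2] = 7
X[3] = -1

X = [-1, -1, 7, -1]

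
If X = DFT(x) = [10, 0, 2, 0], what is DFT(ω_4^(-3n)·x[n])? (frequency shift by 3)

Modulation property: DFT(ω_4^(-3n)·x[n]) = X[(k-3) mod 4], so circularly shift X by 3 positions.

X[k-3] = [0, 2, 0, 10]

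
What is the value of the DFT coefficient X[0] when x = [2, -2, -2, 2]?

X[0] = Σ(n=0 to 3) x[n] · ω_4^0 = Σ x[n]
= (2) + (-2) + (-2) + (2)

X[0] = 0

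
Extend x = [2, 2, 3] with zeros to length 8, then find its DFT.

Original 3-point DFT: [7, -0.5000+0.8660i, -0.5000-0.8660i]
Zero-padded 8-point DFT provides frequency interpolation.

DFT_8([x, 0, ...]) = [7, 3.4142-4.4142i, -1-2i, 0.5858+1.5858i, 3, 0.5858-1.5858i, -1+2i, 3.4142+4.4142i]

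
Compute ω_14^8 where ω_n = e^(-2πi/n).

ω_14^8 = e^(-2πi·8/14)
= cos(-2π·8/14) + i·sin(-2π·8/14)
= cos(-16π/14) + i·sin(-16π/14)

ω_14^8 = cos(-16π/14) + i·sin(-16π/14) = -0.9010+0.4339i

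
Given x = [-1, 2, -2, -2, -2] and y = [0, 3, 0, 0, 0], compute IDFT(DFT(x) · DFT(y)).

(x ⊛ y)[n] = Σ(m=0 to 4) x[m] · y[(n-m) mod 5]

Computing each output sample:
(x ⊛ y)[0] = -6
(x ⊛ y)[1] = -3
(x ⊛ y)[2] = 6
(x ⊛ y)[3] = -6
(x ⊛ y)[4] = -6

x ⊛ y = [-6, -3, 6, -6, -6]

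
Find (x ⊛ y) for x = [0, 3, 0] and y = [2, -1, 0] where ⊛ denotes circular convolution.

(x ⊛ y)[n] = Σ(m=0 to 2) x[m] · y[(n-m) mod 3]

Computing each output sample:
(x ⊛ y)[0] = 0
(x ⊛ y)[1] = 6
(x ⊛ y)[2] = -3

x ⊛ y = [0, 6, -3]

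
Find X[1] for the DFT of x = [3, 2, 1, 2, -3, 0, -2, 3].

X[1] = Σ(n=0 to 7) x[n] · ω_8^(1n) where ω_8 = e^(-2πi/8)
= (3)·ω_8^0 + (2)·ω_8^1 + (1)·ω_8^2 + (2)·ω_8^3 + (-3)·ω_8^4 + (0)·ω_8^5 + (-2)·ω_8^6 + (3)·ω_8^7

X[1] = 8.1213-3.7071i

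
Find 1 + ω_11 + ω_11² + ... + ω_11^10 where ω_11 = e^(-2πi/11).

Sum of all nth roots of unity equals 0 for n > 1 (geometric series with r ≠ 1).

0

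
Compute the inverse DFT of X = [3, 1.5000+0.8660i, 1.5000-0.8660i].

x[n] = (1/3) Σ(k=0 to 2) X[k] · e^(2πikn/3)

Computing each x[n]:
x[0] = 2
x[1] = 0
x[2] = 1

x = [2, 0, 1]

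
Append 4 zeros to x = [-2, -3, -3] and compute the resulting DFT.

Original 3-point DFT: [-8, 1, 1]
Zero-padded 7-point DFT provides frequency interpolation.

DFT_7([x, 0, ...]) = [-8, -3.2029+5.2703i, 1.3705+1.6231i, -1.1676-1.0438i, -1.1676+1.0438i, 1.3705-1.6231i, -3.2029-5.2703i]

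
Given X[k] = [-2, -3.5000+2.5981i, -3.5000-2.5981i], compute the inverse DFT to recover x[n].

x[n] = (1/3) Σ(k=0 to 2) X[k] · e^(2πikn/3)

Computing each x[n]:
x[0] = -3
x[1] = -1
x[2] = 2

x = [-3, -1, 2]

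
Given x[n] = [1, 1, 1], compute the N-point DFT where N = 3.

X[k] = Σ(n=0 to 2) x[n] · ω_3^(nk)
where ω_3 = e^(-2πi/3)

Computing each X[k]:
X[0] = 3
X[1] = 0
X[2] = 0

X = [3, 0, 0]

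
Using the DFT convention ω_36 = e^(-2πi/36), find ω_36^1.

ω_36^1 = e^(-2πi·1/36)
= cos(-2π·1/36) + i·sin(-2π·1/36)
= cos(-2π/36) + i·sin(-2π/36)

ω_36^1 = cos(-2π/36) + i·sin(-2π/36) = 0.9848-0.1736i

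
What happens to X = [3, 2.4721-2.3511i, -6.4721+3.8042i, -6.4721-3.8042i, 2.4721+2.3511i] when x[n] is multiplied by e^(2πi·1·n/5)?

Modulation property: DFT(ω_5^(-1n)·x[n]) = X[(k-1) mod 5], so circularly shift X by 1 positions.

X[k-1] = [2.4721+2.3511i, 3, 2.4721-2.3511i, -6.4721+3.8042i, -6.4721-3.8042i]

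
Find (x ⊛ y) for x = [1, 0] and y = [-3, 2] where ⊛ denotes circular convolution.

(x ⊛ y)[n] = Σ(m=0 to 1) x[m] · y[(n-m) mod 2]

Computing each output sample:
(x ⊛ y)[0] = -3
(x ⊛ y)[1] = 2

x ⊛ y = [-3, 2]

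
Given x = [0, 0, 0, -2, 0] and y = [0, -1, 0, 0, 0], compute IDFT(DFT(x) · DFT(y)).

(x ⊛ y)[n] = Σ(m=0 to 4) x[m] · y[(n-m) mod 5]

Computing each output sample:
(x ⊛ y)[0] = 0
(x ⊛ y)[1] = 0
(x ⊛ y)[2] = 0
(x ⊛ y)[3] = 0
(x ⊛ y)[4] = 2

x ⊛ y = [0, 0, 0, 0, 2]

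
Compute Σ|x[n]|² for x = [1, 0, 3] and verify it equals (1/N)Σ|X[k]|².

Time domain:
Σ|x[n]|² = |1|² + |0|² + |3|² = 10.0000

Frequency domain:
(1/3)Σ|X[k]|² = (1/3)(|4|² + |-0.5000+2.5981i|² + |-0.5000-2.5981i|²) = (1/3)·30.0000 = 10.0000

Both sides agree, confirming Parseval's theorem.

Σ|x[n]|² = (1/N)Σ|X[k]|² = 10.0000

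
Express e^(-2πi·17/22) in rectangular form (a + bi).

ω_22^17 = e^(-2πi·17/22)
= cos(-2π·17/22) + i·sin(-2π·17/22)
= cos(-34π/22) + i·sin(-34π/22)

ω_22^17 = cos(-34π/22) + i·sin(-34π/22) = 0.1423+0.9898i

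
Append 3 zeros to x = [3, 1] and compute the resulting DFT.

Original 2-point DFT: [4, 2]
Zero-padded 5-point DFT provides frequency interpolation.

DFT_5([x, 0, ...]) = [4, 3.3090-0.9511i, 2.1910-0.5878i, 2.1910+0.5878i, 3.3090+0.9511i]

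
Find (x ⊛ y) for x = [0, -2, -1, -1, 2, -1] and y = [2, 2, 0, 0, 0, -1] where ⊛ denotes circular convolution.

(x ⊛ y)[n] = Σ(m=0 to 5) x[m] · y[(n-m) mod 6]

Computing each output sample:
(x ⊛ y)[0] = 0
(x ⊛ y)[1] = -3
(x ⊛ y)[2] = -5
(x ⊛ y)[3] = -6
(x ⊛ y)[4] = 3
(x ⊛ y)[5] = 2

x ⊛ y = [0, -3, -5, -6, 3, 2]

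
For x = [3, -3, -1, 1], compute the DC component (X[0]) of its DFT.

X[0] = Σ(n=0 to 3) x[n] · ω_4^0 = Σ x[n]
= (3) + (-3) + (-1) + (1)

X[0] = 0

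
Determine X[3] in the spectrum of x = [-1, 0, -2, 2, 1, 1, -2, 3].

X[3] = Σ(n=0 to 7) x[n] · ω_8^(3n) where ω_8 = e^(-2πi/8)
= (-1)·ω_8^0 + (0)·ω_8^3 + (-2)·ω_8^6 + (2)·ω_8^9 + (1)·ω_8^12 + (1)·ω_8^15 + (-2)·ω_8^18 + (3)·ω_8^21

X[3] = -2.0000+1.4142i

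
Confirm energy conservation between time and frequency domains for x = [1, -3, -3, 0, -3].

Time domain:
Σ|x[n]|² = |1|² + |-3|² + |-3|² + |0|² + |-3|² = 28.0000

Frequency domain:
(1/5)Σ|X[k]|² = (1/5)(|-8|² + |1.5729+1.7634i|² + |4.9271-2.8532i|² + |4.9271+2.8532i|² + |1.5729-1.7634i|²) = (1/5)·140.0000 = 28.0000

Both sides agree, confirming Parseval's theorem.

Σ|x[n]|² = (1/N)Σ|X[k]|² = 28.0000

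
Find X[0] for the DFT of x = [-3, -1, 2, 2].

X[0] = Σ(n=0 to 3) x[n] · ω_4^0 = Σ x[n]
= (-3) + (-1) + (2) + (2)

X[0] = 0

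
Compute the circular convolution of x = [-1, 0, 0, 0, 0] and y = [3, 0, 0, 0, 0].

(x ⊛ y)[n] = Σ(m=0 to 4) x[m] · y[(n-m) mod 5]

Computing each output sample:
(x ⊛ y)[0] = -3
(x ⊛ y)[1] = 0
(x ⊛ y)[2] = 0
(x ⊛ y)[3] = 0
(x ⊛ y)[4] = 0

x ⊛ y = [-3, 0, 0, 0, 0]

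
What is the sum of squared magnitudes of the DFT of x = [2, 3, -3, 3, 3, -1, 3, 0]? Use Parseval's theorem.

Parseval: Σ|x[n]|² = (1/N)Σ|X[k]|², so Σ|X[k]|² = N·Σ|x[n]|² = 8·50.0000

Σ|X[k]|² = N·Σ|x[n]|² = 8·50.0000 = 400.0000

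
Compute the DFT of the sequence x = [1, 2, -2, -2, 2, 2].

X[k] = Σ(n=0 to 5) x[n] · ω_6^(nk)
where ω_6 = e^(-2πi/6)

Computing each X[k]:
X[0] = 3
X[1] = 5.0000+3.4641i
X[2] = -3.0000-3.4641i
X[3] = -1
X[4] = -3.0000+3.4641i
X[5] = 5.0000-3.4641i

X = [3, 5.0000+3.4641i, -3.0000-3.4641i, -1, -3.0000+3.4641i, 5.0000-3.4641i]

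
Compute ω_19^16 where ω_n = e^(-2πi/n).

ω_19^16 = e^(-2πi·16/19)
= cos(-2π·16/19) + i·sin(-2π·16/19)
= cos(-32π/19) + i·sin(-32π/19)

ω_19^16 = cos(-32π/19) + i·sin(-32π/19) = 0.5469+0.8372i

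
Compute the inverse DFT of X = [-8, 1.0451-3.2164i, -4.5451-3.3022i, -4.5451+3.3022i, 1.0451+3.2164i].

x[n] = (1/5) Σ(k=0 to 4) X[k] · e^(2πikn/5)

Computing each x[n]:
x[0] = -3
x[1] = 2
x[2] = -3
x[3] = -2
x[4] = -2

x = [-3, 2, -3, -2, -2]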